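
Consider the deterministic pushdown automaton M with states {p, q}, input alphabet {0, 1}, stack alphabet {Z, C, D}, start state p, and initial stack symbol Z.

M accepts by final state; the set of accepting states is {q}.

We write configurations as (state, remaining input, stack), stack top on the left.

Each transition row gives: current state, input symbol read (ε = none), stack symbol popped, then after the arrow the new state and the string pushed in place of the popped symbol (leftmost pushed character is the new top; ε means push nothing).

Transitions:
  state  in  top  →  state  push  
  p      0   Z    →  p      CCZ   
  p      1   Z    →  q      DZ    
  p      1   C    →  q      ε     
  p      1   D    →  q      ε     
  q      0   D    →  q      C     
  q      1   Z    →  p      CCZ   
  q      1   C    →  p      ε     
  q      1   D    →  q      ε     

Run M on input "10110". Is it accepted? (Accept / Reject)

(p, 10110, Z)
  read 1, top Z: go to q, push DZ → (q, 0110, DZ)
  read 0, top D: go to q, push C → (q, 110, CZ)
  read 1, top C: go to p, push ε → (p, 10, Z)
  read 1, top Z: go to q, push DZ → (q, 0, DZ)
  read 0, top D: go to q, push C → (q, ε, CZ)
All input consumed; state q ∈ F.

Accept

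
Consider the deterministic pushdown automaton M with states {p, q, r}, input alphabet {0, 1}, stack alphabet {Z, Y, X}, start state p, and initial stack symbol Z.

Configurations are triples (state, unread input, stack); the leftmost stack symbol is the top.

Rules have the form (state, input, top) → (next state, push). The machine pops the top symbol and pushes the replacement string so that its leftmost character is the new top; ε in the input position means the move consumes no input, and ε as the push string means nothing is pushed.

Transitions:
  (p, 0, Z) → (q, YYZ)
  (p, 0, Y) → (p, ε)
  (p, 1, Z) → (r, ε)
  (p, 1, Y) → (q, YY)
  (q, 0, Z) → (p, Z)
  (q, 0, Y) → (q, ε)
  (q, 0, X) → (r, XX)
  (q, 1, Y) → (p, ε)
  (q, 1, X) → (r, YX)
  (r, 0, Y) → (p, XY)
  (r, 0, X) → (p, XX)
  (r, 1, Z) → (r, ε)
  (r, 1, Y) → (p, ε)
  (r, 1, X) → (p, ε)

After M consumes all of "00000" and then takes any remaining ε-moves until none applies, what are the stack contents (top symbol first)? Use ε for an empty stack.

(p, 00000, Z) ⊢ (q, 0000, YYZ) ⊢ (q, 000, YZ) ⊢ (q, 00, Z) ⊢ (p, 0, Z) ⊢ (q, ε, YYZ)
All input consumed in state q with stack YYZ.

YYZ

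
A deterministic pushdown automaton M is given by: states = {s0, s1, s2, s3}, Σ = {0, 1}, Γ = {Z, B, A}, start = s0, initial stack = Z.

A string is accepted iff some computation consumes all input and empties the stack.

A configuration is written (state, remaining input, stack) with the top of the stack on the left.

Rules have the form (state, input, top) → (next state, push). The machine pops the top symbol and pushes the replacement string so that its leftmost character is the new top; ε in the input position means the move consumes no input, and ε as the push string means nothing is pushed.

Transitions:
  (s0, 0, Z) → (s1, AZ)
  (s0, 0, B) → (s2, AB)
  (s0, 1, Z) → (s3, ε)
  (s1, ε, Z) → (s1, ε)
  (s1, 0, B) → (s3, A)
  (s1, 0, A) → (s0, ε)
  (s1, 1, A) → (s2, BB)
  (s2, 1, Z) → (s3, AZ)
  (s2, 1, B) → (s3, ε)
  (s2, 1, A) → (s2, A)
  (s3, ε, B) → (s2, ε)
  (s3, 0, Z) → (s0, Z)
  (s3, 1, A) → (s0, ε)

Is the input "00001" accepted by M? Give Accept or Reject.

Accept

(s0, 00001, Z)
  read 0, top Z: go to s1, push AZ → (s1, 0001, AZ)
  read 0, top A: go to s0, push ε → (s0, 001, Z)
  read 0, top Z: go to s1, push AZ → (s1, 01, AZ)
  read 0, top A: go to s0, push ε → (s0, 1, Z)
  read 1, top Z: go to s3, push ε → (s3, ε, ε)
All input consumed and the stack is empty.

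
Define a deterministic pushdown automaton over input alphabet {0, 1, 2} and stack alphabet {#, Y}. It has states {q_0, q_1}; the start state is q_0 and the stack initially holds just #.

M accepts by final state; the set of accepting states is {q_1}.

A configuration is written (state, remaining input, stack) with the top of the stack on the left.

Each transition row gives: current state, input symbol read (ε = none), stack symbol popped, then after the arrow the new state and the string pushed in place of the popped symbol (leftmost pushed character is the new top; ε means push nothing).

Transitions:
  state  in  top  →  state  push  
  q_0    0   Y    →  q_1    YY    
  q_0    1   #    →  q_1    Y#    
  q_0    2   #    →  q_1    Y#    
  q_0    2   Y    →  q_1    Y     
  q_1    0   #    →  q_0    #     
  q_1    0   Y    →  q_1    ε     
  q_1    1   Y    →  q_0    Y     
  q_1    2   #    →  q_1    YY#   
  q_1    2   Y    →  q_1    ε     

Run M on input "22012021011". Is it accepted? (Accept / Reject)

Reject

(q_0, 22012021011, #) ⊢ (q_1, 2012021011, Y#) ⊢ (q_1, 012021011, #) ⊢ (q_0, 12021011, #) ⊢ (q_1, 2021011, Y#) ⊢ (q_1, 021011, #) ⊢ (q_0, 21011, #) ⊢ (q_1, 1011, Y#) ⊢ (q_0, 011, Y#) ⊢ (q_1, 11, YY#) ⊢ (q_0, 1, YY#)
No transition applies at (q_0, 1, YY#); input not fully consumed.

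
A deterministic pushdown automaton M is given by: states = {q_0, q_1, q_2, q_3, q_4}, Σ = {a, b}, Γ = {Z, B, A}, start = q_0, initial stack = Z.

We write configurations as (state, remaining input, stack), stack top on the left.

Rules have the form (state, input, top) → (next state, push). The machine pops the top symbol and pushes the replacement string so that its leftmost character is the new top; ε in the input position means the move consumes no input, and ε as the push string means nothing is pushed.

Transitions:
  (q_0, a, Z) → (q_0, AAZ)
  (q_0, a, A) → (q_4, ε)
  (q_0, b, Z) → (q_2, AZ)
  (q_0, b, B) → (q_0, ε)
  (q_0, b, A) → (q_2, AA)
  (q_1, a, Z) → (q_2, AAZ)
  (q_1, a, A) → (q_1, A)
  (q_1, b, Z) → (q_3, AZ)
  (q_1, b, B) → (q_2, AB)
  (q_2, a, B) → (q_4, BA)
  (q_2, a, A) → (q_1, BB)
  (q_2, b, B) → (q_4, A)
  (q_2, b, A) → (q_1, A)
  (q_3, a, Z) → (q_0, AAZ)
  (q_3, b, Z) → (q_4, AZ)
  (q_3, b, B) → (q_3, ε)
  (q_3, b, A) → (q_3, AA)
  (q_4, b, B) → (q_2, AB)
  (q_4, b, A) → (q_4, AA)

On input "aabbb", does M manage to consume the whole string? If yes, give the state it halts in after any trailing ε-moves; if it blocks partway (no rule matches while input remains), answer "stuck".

q_4

(q_0, aabbb, Z) ⊢ (q_0, abbb, AAZ) ⊢ (q_4, bbb, AZ) ⊢ (q_4, bb, AAZ) ⊢ (q_4, b, AAAZ) ⊢ (q_4, ε, AAAAZ)
All input consumed; M is in state q_4.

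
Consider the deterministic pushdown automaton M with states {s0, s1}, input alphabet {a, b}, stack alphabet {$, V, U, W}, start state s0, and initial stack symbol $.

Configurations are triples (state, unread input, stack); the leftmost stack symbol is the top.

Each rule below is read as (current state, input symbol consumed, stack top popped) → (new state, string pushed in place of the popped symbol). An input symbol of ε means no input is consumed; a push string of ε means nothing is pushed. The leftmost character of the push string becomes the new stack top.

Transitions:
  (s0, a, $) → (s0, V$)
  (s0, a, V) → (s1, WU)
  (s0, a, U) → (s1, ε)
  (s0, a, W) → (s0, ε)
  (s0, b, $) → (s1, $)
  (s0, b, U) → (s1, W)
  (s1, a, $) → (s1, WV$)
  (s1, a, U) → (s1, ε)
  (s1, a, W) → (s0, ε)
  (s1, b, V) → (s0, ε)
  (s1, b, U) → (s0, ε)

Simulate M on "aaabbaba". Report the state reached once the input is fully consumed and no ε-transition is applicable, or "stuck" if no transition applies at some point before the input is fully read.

(s0, aaabbaba, $)
  read a, top $: go to s0, push V$ → (s0, aabbaba, V$)
  read a, top V: go to s1, push WU → (s1, abbaba, WU$)
  read a, top W: go to s0, push ε → (s0, bbaba, U$)
  read b, top U: go to s1, push W → (s1, baba, W$)
No transition for (s1, b, top W); M blocks with input baba remaining.

stuck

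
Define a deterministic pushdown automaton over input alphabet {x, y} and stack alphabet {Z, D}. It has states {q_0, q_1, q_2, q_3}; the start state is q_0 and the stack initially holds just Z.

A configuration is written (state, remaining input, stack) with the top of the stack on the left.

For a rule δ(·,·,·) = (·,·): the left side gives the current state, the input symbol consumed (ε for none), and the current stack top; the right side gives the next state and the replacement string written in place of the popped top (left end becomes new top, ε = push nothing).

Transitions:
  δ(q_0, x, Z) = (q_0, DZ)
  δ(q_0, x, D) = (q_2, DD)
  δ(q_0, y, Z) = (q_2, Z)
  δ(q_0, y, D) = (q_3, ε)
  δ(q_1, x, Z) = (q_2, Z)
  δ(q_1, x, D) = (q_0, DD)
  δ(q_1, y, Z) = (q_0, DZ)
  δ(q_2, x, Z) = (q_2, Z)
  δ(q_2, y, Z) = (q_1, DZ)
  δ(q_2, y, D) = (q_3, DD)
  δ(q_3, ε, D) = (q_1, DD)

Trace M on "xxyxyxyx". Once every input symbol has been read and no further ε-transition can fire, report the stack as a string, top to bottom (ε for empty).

DDDDDDDZ

(q_0, xxyxyxyx, Z)
  read x, top Z: go to q_0, push DZ → (q_0, xyxyxyx, DZ)
  read x, top D: go to q_2, push DD → (q_2, yxyxyx, DDZ)
  read y, top D: go to q_3, push DD → (q_3, xyxyx, DDDZ)
  ε-move, top D: go to q_1, push DD → (q_1, xyxyx, DDDDZ)
  read x, top D: go to q_0, push DD → (q_0, yxyx, DDDDDZ)
  read y, top D: go to q_3, push ε → (q_3, xyx, DDDDZ)
  ε-move, top D: go to q_1, push DD → (q_1, xyx, DDDDDZ)
  read x, top D: go to q_0, push DD → (q_0, yx, DDDDDDZ)
  read y, top D: go to q_3, push ε → (q_3, x, DDDDDZ)
  ε-move, top D: go to q_1, push DD → (q_1, x, DDDDDDZ)
  read x, top D: go to q_0, push DD → (q_0, ε, DDDDDDDZ)
All input consumed in state q_0 with stack DDDDDDDZ.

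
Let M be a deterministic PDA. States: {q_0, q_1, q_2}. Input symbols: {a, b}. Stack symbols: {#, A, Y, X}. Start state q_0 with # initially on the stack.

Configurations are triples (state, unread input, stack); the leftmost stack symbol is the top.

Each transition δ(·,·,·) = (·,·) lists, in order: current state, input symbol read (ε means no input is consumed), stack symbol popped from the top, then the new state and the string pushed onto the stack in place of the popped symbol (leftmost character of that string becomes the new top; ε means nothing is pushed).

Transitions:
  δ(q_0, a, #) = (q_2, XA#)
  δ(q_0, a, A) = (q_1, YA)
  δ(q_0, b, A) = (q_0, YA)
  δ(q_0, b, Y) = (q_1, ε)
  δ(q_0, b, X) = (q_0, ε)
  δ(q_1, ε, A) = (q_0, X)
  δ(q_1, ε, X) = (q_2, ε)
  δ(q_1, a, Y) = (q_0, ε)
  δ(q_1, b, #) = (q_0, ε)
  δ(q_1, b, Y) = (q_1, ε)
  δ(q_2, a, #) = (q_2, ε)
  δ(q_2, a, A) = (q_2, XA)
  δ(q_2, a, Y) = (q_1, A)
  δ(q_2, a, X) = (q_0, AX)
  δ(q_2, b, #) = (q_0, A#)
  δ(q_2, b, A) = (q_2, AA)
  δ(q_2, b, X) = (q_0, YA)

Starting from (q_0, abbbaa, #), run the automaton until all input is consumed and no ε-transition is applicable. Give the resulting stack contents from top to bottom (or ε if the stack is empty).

(q_0, abbbaa, #) ⊢ (q_2, bbbaa, XA#) ⊢ (q_0, bbaa, YAA#) ⊢ (q_1, baa, AA#) ⊢ (q_0, baa, XA#) ⊢ (q_0, aa, A#) ⊢ (q_1, a, YA#) ⊢ (q_0, ε, A#)
All input consumed in state q_0 with stack A#.

A#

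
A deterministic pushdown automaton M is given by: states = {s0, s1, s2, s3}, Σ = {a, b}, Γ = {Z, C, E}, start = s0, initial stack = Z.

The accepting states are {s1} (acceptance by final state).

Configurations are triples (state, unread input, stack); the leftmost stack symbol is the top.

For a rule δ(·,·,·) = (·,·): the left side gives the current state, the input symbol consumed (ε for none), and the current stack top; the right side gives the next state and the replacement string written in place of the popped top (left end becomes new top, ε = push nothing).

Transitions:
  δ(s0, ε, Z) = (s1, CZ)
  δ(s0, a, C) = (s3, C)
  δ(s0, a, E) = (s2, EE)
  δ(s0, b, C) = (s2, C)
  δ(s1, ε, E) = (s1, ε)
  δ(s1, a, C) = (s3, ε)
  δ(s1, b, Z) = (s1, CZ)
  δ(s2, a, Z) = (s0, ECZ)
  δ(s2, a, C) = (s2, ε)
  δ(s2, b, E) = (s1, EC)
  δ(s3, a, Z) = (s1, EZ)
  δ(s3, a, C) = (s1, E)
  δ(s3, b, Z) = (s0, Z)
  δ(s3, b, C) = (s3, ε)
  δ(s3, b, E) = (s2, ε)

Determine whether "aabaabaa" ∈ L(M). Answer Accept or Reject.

(s0, aabaabaa, Z)
  ε-move, top Z: go to s1, push CZ → (s1, aabaabaa, CZ)
  read a, top C: go to s3, push ε → (s3, abaabaa, Z)
  read a, top Z: go to s1, push EZ → (s1, baabaa, EZ)
  ε-move, top E: go to s1, push ε → (s1, baabaa, Z)
  read b, top Z: go to s1, push CZ → (s1, aabaa, CZ)
  read a, top C: go to s3, push ε → (s3, abaa, Z)
  read a, top Z: go to s1, push EZ → (s1, baa, EZ)
  ε-move, top E: go to s1, push ε → (s1, baa, Z)
  read b, top Z: go to s1, push CZ → (s1, aa, CZ)
  read a, top C: go to s3, push ε → (s3, a, Z)
  read a, top Z: go to s1, push EZ → (s1, ε, EZ)
All input consumed; state s1 ∈ F.

Accept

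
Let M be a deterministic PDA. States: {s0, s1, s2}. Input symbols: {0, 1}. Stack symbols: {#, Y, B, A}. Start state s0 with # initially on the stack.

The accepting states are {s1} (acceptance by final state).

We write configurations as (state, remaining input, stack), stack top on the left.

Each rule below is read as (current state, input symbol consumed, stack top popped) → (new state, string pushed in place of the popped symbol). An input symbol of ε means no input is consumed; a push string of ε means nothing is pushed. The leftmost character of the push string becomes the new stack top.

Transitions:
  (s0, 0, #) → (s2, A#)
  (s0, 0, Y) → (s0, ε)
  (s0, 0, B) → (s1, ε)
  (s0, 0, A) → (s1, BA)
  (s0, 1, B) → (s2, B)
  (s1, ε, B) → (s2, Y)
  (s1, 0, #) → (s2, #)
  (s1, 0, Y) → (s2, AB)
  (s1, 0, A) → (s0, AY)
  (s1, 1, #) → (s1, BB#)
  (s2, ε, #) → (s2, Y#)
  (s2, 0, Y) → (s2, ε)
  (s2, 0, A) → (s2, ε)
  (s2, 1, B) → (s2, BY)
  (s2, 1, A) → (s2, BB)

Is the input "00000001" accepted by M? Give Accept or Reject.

Reject

(s0, 00000001, #)
  read 0, top #: go to s2, push A# → (s2, 0000001, A#)
  read 0, top A: go to s2, push ε → (s2, 000001, #)
  ε-move, top #: go to s2, push Y# → (s2, 000001, Y#)
  read 0, top Y: go to s2, push ε → (s2, 00001, #)
  ε-move, top #: go to s2, push Y# → (s2, 00001, Y#)
  read 0, top Y: go to s2, push ε → (s2, 0001, #)
  ε-move, top #: go to s2, push Y# → (s2, 0001, Y#)
  read 0, top Y: go to s2, push ε → (s2, 001, #)
  ε-move, top #: go to s2, push Y# → (s2, 001, Y#)
  read 0, top Y: go to s2, push ε → (s2, 01, #)
  ε-move, top #: go to s2, push Y# → (s2, 01, Y#)
  read 0, top Y: go to s2, push ε → (s2, 1, #)
  ε-move, top #: go to s2, push Y# → (s2, 1, Y#)
No transition applies at (s2, 1, Y#); input not fully consumed.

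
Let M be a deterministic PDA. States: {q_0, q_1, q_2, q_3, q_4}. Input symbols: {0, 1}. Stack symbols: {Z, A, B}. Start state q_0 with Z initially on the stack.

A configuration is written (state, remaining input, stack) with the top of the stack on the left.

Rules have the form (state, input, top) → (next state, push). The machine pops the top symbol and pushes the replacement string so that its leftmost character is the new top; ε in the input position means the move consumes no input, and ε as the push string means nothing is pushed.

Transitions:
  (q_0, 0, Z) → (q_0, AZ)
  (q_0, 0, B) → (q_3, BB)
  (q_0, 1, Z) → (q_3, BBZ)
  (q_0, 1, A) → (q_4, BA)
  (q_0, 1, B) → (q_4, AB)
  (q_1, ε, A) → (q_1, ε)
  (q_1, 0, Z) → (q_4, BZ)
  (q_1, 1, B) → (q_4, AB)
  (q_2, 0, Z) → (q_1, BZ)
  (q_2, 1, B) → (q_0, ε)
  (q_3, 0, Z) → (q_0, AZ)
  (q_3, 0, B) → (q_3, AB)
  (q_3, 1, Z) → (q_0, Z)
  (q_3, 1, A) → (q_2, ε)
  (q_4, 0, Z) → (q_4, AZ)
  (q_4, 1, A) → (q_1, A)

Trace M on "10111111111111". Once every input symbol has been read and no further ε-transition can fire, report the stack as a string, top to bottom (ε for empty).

(q_0, 10111111111111, Z)
  read 1, top Z: go to q_3, push BBZ → (q_3, 0111111111111, BBZ)
  read 0, top B: go to q_3, push AB → (q_3, 111111111111, ABBZ)
  read 1, top A: go to q_2, push ε → (q_2, 11111111111, BBZ)
  read 1, top B: go to q_0, push ε → (q_0, 1111111111, BZ)
  read 1, top B: go to q_4, push AB → (q_4, 111111111, ABZ)
  read 1, top A: go to q_1, push A → (q_1, 11111111, ABZ)
  ε-move, top A: go to q_1, push ε → (q_1, 11111111, BZ)
  read 1, top B: go to q_4, push AB → (q_4, 1111111, ABZ)
  read 1, top A: go to q_1, push A → (q_1, 111111, ABZ)
  ε-move, top A: go to q_1, push ε → (q_1, 111111, BZ)
  read 1, top B: go to q_4, push AB → (q_4, 11111, ABZ)
  read 1, top A: go to q_1, push A → (q_1, 1111, ABZ)
  ε-move, top A: go to q_1, push ε → (q_1, 1111, BZ)
  read 1, top B: go to q_4, push AB → (q_4, 111, ABZ)
  read 1, top A: go to q_1, push A → (q_1, 11, ABZ)
  ε-move, top A: go to q_1, push ε → (q_1, 11, BZ)
  read 1, top B: go to q_4, push AB → (q_4, 1, ABZ)
  read 1, top A: go to q_1, push A → (q_1, ε, ABZ)
  ε-move, top A: go to q_1, push ε → (q_1, ε, BZ)
All input consumed in state q_1 with stack BZ.

BZ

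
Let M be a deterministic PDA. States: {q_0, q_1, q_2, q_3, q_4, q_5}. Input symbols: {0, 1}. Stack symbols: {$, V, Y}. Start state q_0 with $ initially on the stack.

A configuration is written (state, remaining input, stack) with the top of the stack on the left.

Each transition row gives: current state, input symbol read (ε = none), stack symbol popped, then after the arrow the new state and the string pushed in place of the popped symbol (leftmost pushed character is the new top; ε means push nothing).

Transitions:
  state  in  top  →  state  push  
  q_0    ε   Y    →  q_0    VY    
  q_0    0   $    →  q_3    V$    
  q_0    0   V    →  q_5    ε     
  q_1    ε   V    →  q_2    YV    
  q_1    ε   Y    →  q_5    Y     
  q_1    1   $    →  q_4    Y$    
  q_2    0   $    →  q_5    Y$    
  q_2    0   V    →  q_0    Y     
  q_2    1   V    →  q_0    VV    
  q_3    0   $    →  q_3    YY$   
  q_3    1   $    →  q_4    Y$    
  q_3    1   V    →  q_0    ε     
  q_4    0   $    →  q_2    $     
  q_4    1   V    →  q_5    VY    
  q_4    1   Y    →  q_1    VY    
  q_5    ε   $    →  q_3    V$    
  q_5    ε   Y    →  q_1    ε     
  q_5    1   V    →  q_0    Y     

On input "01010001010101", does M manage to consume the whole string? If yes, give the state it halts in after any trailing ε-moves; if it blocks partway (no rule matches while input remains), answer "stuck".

stuck

(q_0, 01010001010101, $)
  read 0, top $: go to q_3, push V$ → (q_3, 1010001010101, V$)
  read 1, top V: go to q_0, push ε → (q_0, 010001010101, $)
  read 0, top $: go to q_3, push V$ → (q_3, 10001010101, V$)
  read 1, top V: go to q_0, push ε → (q_0, 0001010101, $)
  read 0, top $: go to q_3, push V$ → (q_3, 001010101, V$)
No transition for (q_3, 0, top V); M blocks with input 001010101 remaining.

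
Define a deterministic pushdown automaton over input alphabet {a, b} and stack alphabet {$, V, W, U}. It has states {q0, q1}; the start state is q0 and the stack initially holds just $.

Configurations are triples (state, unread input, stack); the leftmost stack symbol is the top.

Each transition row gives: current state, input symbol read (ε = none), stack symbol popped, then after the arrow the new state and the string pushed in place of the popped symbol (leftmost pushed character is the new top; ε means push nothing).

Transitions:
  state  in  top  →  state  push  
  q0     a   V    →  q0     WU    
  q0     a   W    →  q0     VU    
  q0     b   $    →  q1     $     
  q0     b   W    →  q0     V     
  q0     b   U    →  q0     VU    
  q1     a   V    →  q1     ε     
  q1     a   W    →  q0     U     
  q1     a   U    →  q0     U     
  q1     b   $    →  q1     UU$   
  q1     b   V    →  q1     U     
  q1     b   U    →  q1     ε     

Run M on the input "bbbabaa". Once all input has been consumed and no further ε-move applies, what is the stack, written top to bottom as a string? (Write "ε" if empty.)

VUUU$

(q0, bbbabaa, $)
  read b, top $: go to q1, push $ → (q1, bbabaa, $)
  read b, top $: go to q1, push UU$ → (q1, babaa, UU$)
  read b, top U: go to q1, push ε → (q1, abaa, U$)
  read a, top U: go to q0, push U → (q0, baa, U$)
  read b, top U: go to q0, push VU → (q0, aa, VU$)
  read a, top V: go to q0, push WU → (q0, a, WUU$)
  read a, top W: go to q0, push VU → (q0, ε, VUUU$)
All input consumed in state q0 with stack VUUU$.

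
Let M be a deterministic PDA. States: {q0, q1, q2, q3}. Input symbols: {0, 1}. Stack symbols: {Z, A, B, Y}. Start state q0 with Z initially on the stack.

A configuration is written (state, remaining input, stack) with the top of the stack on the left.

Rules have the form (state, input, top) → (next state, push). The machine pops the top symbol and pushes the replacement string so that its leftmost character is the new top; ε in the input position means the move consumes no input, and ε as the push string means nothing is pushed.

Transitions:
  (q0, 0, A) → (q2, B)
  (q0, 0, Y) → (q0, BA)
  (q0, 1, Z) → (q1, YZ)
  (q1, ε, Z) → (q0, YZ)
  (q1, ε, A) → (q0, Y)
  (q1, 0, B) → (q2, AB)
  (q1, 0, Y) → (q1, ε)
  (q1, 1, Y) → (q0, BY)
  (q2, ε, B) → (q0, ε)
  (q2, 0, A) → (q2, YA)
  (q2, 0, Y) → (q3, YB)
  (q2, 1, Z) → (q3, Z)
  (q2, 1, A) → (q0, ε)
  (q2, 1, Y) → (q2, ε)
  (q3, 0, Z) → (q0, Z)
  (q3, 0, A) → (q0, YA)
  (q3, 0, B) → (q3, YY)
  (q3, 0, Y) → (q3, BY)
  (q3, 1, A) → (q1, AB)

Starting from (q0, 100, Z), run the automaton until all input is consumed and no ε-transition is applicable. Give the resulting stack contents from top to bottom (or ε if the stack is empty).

BAZ

(q0, 100, Z)
  read 1, top Z: go to q1, push YZ → (q1, 00, YZ)
  read 0, top Y: go to q1, push ε → (q1, 0, Z)
  ε-move, top Z: go to q0, push YZ → (q0, 0, YZ)
  read 0, top Y: go to q0, push BA → (q0, ε, BAZ)
All input consumed in state q0 with stack BAZ.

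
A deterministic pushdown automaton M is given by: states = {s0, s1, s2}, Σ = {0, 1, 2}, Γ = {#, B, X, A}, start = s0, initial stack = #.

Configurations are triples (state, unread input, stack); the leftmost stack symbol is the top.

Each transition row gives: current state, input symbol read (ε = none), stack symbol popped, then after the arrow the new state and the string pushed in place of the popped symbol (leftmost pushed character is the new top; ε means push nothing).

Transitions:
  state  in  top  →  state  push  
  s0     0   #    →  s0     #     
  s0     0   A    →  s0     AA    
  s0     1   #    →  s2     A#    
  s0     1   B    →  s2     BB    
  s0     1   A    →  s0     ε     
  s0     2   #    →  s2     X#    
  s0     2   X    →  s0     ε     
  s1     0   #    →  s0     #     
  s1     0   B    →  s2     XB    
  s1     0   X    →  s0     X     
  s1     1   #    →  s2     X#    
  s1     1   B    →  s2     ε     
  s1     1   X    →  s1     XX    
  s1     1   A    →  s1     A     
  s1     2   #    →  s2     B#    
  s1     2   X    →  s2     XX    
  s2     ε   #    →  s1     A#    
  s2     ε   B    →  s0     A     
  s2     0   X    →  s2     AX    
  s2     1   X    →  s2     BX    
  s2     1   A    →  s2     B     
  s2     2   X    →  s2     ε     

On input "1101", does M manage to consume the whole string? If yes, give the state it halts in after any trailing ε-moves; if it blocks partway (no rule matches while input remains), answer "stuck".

(s0, 1101, #)
  read 1, top #: go to s2, push A# → (s2, 101, A#)
  read 1, top A: go to s2, push B → (s2, 01, B#)
  ε-move, top B: go to s0, push A → (s0, 01, A#)
  read 0, top A: go to s0, push AA → (s0, 1, AA#)
  read 1, top A: go to s0, push ε → (s0, ε, A#)
All input consumed; M is in state s0.

s0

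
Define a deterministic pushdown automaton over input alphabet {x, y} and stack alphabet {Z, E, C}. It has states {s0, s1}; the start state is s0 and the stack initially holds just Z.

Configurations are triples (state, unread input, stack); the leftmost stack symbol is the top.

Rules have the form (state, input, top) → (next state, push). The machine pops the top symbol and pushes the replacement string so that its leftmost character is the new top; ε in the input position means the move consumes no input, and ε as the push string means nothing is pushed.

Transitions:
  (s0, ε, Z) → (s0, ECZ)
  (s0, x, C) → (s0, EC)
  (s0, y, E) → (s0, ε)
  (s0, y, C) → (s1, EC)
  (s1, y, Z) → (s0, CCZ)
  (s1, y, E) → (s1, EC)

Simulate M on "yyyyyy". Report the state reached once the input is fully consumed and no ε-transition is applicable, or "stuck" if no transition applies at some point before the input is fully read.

(s0, yyyyyy, Z) ⊢ (s0, yyyyyy, ECZ) ⊢ (s0, yyyyy, CZ) ⊢ (s1, yyyy, ECZ) ⊢ (s1, yyy, ECCZ) ⊢ (s1, yy, ECCCZ) ⊢ (s1, y, ECCCCZ) ⊢ (s1, ε, ECCCCCZ)
All input consumed; M is in state s1.

s1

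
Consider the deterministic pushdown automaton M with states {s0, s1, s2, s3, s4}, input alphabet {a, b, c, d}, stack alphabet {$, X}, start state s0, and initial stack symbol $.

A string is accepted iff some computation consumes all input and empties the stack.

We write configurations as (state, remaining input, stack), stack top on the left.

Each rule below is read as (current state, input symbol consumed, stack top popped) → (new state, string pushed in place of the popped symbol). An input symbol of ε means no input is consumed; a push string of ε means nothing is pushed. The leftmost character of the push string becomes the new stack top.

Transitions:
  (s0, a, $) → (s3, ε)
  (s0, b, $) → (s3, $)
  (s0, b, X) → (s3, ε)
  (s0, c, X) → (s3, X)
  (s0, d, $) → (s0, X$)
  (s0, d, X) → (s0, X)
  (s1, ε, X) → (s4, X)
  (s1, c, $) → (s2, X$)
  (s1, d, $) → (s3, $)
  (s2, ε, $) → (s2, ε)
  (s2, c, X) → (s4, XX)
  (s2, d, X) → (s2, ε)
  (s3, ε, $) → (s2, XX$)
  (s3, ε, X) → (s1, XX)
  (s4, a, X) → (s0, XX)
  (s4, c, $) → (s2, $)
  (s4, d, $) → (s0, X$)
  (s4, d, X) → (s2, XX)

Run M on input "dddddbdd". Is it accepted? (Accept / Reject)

(s0, dddddbdd, $) ⊢ (s0, ddddbdd, X$) ⊢ (s0, dddbdd, X$) ⊢ (s0, ddbdd, X$) ⊢ (s0, dbdd, X$) ⊢ (s0, bdd, X$) ⊢ (s3, dd, $) ⊢ (s2, dd, XX$) ⊢ (s2, d, X$) ⊢ (s2, ε, $) ⊢ (s2, ε, ε)
All input consumed and the stack is empty.

Accept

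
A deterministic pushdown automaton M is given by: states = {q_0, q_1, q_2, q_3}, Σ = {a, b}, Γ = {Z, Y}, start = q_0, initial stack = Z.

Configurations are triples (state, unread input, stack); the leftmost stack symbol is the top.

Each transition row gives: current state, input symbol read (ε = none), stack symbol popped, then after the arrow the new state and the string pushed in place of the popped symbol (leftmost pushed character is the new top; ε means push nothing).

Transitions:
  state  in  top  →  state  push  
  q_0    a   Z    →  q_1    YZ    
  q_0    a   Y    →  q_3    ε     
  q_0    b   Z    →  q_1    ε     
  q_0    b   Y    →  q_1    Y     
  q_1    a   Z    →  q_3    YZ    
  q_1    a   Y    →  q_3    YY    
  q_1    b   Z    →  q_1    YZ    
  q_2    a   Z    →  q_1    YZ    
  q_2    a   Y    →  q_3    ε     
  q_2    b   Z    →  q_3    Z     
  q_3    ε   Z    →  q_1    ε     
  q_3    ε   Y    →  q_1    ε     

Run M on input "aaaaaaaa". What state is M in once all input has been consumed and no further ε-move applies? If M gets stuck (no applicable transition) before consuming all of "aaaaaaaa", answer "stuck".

q_1

(q_0, aaaaaaaa, Z)
  read a, top Z: go to q_1, push YZ → (q_1, aaaaaaa, YZ)
  read a, top Y: go to q_3, push YY → (q_3, aaaaaa, YYZ)
  ε-move, top Y: go to q_1, push ε → (q_1, aaaaaa, YZ)
  read a, top Y: go to q_3, push YY → (q_3, aaaaa, YYZ)
  ε-move, top Y: go to q_1, push ε → (q_1, aaaaa, YZ)
  read a, top Y: go to q_3, push YY → (q_3, aaaa, YYZ)
  ε-move, top Y: go to q_1, push ε → (q_1, aaaa, YZ)
  read a, top Y: go to q_3, push YY → (q_3, aaa, YYZ)
  ε-move, top Y: go to q_1, push ε → (q_1, aaa, YZ)
  read a, top Y: go to q_3, push YY → (q_3, aa, YYZ)
  ε-move, top Y: go to q_1, push ε → (q_1, aa, YZ)
  read a, top Y: go to q_3, push YY → (q_3, a, YYZ)
  ε-move, top Y: go to q_1, push ε → (q_1, a, YZ)
  read a, top Y: go to q_3, push YY → (q_3, ε, YYZ)
  ε-move, top Y: go to q_1, push ε → (q_1, ε, YZ)
All input consumed; M is in state q_1.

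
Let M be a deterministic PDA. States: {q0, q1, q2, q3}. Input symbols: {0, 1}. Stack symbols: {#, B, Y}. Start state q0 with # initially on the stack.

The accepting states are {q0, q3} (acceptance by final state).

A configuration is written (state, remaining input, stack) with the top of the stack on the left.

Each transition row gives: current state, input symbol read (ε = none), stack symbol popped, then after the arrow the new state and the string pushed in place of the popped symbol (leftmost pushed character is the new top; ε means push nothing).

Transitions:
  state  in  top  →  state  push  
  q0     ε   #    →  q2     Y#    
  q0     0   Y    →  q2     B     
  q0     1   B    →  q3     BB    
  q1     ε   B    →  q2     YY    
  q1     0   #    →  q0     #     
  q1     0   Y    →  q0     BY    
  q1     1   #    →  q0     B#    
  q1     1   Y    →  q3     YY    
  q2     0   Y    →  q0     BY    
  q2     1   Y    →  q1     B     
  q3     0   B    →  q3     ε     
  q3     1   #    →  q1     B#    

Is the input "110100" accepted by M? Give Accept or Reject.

Accept

(q0, 110100, #)
  ε-move, top #: go to q2, push Y# → (q2, 110100, Y#)
  read 1, top Y: go to q1, push B → (q1, 10100, B#)
  ε-move, top B: go to q2, push YY → (q2, 10100, YY#)
  read 1, top Y: go to q1, push B → (q1, 0100, BY#)
  ε-move, top B: go to q2, push YY → (q2, 0100, YYY#)
  read 0, top Y: go to q0, push BY → (q0, 100, BYYY#)
  read 1, top B: go to q3, push BB → (q3, 00, BBYYY#)
  read 0, top B: go to q3, push ε → (q3, 0, BYYY#)
  read 0, top B: go to q3, push ε → (q3, ε, YYY#)
All input consumed; state q3 ∈ F.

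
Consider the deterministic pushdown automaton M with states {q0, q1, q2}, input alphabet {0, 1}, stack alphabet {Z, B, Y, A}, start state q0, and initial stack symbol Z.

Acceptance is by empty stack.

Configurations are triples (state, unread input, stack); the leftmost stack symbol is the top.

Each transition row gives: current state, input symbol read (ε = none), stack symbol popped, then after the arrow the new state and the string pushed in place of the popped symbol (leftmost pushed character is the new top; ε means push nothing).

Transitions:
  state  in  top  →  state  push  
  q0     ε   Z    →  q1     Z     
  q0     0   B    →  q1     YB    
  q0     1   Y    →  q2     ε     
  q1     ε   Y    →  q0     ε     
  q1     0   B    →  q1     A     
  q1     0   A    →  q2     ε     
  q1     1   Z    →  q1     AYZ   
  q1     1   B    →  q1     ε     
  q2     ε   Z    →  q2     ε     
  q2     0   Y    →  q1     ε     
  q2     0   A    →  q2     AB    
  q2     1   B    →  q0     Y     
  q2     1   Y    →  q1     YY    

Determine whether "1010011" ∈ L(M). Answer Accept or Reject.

Reject

(q0, 1010011, Z) ⊢ (q1, 1010011, Z) ⊢ (q1, 010011, AYZ) ⊢ (q2, 10011, YZ) ⊢ (q1, 0011, YYZ) ⊢ (q0, 0011, YZ)
No transition applies at (q0, 0011, YZ); input not fully consumed.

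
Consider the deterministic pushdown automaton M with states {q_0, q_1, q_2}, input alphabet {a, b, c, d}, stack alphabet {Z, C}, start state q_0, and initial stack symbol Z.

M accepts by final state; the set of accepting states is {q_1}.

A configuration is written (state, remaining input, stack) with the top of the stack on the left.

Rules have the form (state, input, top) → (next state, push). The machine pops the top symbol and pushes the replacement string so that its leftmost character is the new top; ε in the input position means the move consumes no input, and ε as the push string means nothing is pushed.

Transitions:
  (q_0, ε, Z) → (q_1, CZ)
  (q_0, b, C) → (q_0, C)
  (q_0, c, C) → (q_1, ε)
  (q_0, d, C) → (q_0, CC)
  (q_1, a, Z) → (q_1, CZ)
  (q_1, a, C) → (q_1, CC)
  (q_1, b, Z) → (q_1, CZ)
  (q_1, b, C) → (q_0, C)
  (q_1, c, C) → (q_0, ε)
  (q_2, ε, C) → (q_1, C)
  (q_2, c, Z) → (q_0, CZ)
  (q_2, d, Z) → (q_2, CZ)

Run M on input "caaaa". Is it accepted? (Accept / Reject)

Accept

(q_0, caaaa, Z) ⊢ (q_1, caaaa, CZ) ⊢ (q_0, aaaa, Z) ⊢ (q_1, aaaa, CZ) ⊢ (q_1, aaa, CCZ) ⊢ (q_1, aa, CCCZ) ⊢ (q_1, a, CCCCZ) ⊢ (q_1, ε, CCCCCZ)
All input consumed; state q_1 ∈ F.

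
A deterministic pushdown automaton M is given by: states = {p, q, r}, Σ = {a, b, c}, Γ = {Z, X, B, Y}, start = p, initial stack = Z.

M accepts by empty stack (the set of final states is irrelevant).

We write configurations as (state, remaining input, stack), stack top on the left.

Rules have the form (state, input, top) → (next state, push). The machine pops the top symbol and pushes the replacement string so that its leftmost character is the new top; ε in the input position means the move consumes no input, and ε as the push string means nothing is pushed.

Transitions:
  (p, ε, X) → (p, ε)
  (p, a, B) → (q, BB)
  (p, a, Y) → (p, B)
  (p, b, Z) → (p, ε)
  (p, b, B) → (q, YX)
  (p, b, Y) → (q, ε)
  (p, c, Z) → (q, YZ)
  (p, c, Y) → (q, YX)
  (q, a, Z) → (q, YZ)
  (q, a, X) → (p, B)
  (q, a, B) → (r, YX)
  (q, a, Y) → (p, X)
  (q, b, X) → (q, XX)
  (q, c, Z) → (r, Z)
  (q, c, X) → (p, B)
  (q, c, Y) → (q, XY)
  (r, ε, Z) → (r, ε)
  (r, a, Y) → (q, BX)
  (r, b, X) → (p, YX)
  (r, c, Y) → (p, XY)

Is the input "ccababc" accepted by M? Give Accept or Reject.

(p, ccababc, Z)
  read c, top Z: go to q, push YZ → (q, cababc, YZ)
  read c, top Y: go to q, push XY → (q, ababc, XYZ)
  read a, top X: go to p, push B → (p, babc, BYZ)
  read b, top B: go to q, push YX → (q, abc, YXYZ)
  read a, top Y: go to p, push X → (p, bc, XXYZ)
  ε-move, top X: go to p, push ε → (p, bc, XYZ)
  ε-move, top X: go to p, push ε → (p, bc, YZ)
  read b, top Y: go to q, push ε → (q, c, Z)
  read c, top Z: go to r, push Z → (r, ε, Z)
  ε-move, top Z: go to r, push ε → (r, ε, ε)
All input consumed and the stack is empty.

Accept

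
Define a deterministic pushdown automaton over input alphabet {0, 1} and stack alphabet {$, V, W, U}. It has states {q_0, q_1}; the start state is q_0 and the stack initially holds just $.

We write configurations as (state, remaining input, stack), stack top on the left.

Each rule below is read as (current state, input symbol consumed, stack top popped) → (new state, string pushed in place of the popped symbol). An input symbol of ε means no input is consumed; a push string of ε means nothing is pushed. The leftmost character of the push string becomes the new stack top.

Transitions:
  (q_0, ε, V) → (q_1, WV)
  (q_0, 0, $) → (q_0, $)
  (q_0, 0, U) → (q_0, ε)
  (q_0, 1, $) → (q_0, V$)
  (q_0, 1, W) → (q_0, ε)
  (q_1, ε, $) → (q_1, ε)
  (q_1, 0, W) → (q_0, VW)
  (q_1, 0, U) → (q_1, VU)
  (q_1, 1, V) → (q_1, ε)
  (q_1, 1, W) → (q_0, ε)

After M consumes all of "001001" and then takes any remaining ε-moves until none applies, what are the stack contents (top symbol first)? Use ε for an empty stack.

WVWVWV$

(q_0, 001001, $)
  read 0, top $: go to q_0, push $ → (q_0, 01001, $)
  read 0, top $: go to q_0, push $ → (q_0, 1001, $)
  read 1, top $: go to q_0, push V$ → (q_0, 001, V$)
  ε-move, top V: go to q_1, push WV → (q_1, 001, WV$)
  read 0, top W: go to q_0, push VW → (q_0, 01, VWV$)
  ε-move, top V: go to q_1, push WV → (q_1, 01, WVWV$)
  read 0, top W: go to q_0, push VW → (q_0, 1, VWVWV$)
  ε-move, top V: go to q_1, push WV → (q_1, 1, WVWVWV$)
  read 1, top W: go to q_0, push ε → (q_0, ε, VWVWV$)
  ε-move, top V: go to q_1, push WV → (q_1, ε, WVWVWV$)
All input consumed in state q_1 with stack WVWVWV$.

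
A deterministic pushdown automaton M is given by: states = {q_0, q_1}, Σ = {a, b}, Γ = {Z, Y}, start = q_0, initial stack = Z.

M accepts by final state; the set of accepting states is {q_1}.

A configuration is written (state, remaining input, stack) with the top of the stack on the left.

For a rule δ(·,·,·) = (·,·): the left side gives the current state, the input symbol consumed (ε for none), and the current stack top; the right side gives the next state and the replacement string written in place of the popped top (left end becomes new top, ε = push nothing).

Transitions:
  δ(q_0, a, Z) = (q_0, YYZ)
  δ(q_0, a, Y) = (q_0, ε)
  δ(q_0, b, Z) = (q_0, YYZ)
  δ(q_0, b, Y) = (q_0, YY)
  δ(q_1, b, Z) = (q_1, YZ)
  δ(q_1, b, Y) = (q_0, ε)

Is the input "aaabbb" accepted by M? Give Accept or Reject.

Reject

(q_0, aaabbb, Z)
  read a, top Z: go to q_0, push YYZ → (q_0, aabbb, YYZ)
  read a, top Y: go to q_0, push ε → (q_0, abbb, YZ)
  read a, top Y: go to q_0, push ε → (q_0, bbb, Z)
  read b, top Z: go to q_0, push YYZ → (q_0, bb, YYZ)
  read b, top Y: go to q_0, push YY → (q_0, b, YYYZ)
  read b, top Y: go to q_0, push YY → (q_0, ε, YYYYZ)
All input consumed; state q_0 ∉ F and no further ε-move applies.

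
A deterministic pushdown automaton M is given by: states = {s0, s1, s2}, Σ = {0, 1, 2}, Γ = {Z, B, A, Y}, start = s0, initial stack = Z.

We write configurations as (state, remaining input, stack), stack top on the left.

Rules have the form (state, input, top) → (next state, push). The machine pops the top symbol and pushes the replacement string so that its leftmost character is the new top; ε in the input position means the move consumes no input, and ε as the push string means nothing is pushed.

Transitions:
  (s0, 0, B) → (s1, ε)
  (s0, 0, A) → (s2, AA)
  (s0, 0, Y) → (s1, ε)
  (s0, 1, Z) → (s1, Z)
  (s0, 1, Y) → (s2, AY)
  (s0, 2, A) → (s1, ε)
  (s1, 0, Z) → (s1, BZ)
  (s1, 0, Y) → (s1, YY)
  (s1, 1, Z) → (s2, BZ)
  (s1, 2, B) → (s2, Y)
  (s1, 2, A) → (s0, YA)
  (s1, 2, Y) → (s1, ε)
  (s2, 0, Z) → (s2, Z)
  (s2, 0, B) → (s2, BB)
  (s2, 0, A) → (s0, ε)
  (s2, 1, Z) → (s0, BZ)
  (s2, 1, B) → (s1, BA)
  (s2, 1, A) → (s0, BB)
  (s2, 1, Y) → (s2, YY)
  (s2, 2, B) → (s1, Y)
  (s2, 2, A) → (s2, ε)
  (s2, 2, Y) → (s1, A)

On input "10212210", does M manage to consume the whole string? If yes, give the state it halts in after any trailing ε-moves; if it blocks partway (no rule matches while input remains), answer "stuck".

s0

(s0, 10212210, Z) ⊢ (s1, 0212210, Z) ⊢ (s1, 212210, BZ) ⊢ (s2, 12210, YZ) ⊢ (s2, 2210, YYZ) ⊢ (s1, 210, AYZ) ⊢ (s0, 10, YAYZ) ⊢ (s2, 0, AYAYZ) ⊢ (s0, ε, YAYZ)
All input consumed; M is in state s0.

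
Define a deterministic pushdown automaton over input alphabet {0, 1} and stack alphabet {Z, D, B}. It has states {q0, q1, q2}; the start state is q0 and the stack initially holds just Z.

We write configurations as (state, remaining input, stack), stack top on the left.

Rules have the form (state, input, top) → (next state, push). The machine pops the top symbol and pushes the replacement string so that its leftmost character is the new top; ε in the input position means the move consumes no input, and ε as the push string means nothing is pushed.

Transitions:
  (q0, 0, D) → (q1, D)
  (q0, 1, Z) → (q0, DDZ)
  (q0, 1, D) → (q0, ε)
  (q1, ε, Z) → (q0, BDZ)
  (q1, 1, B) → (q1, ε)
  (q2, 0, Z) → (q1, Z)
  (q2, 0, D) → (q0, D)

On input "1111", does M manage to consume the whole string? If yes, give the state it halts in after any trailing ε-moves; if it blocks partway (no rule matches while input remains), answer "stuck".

(q0, 1111, Z)
  read 1, top Z: go to q0, push DDZ → (q0, 111, DDZ)
  read 1, top D: go to q0, push ε → (q0, 11, DZ)
  read 1, top D: go to q0, push ε → (q0, 1, Z)
  read 1, top Z: go to q0, push DDZ → (q0, ε, DDZ)
All input consumed; M is in state q0.

q0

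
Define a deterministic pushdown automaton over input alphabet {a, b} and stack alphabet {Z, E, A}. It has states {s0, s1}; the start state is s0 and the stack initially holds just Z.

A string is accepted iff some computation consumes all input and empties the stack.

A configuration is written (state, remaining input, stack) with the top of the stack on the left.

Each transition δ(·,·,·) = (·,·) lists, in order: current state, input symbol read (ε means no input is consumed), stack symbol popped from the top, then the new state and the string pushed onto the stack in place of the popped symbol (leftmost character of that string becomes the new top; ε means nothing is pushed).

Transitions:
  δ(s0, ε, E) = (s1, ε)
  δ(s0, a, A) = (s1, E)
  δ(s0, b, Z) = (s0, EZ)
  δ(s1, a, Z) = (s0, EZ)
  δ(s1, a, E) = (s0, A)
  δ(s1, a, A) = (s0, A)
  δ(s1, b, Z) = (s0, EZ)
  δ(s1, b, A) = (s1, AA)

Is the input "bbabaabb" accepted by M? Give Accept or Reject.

(s0, bbabaabb, Z)
  read b, top Z: go to s0, push EZ → (s0, babaabb, EZ)
  ε-move, top E: go to s1, push ε → (s1, babaabb, Z)
  read b, top Z: go to s0, push EZ → (s0, abaabb, EZ)
  ε-move, top E: go to s1, push ε → (s1, abaabb, Z)
  read a, top Z: go to s0, push EZ → (s0, baabb, EZ)
  ε-move, top E: go to s1, push ε → (s1, baabb, Z)
  read b, top Z: go to s0, push EZ → (s0, aabb, EZ)
  ε-move, top E: go to s1, push ε → (s1, aabb, Z)
  read a, top Z: go to s0, push EZ → (s0, abb, EZ)
  ε-move, top E: go to s1, push ε → (s1, abb, Z)
  read a, top Z: go to s0, push EZ → (s0, bb, EZ)
  ε-move, top E: go to s1, push ε → (s1, bb, Z)
  read b, top Z: go to s0, push EZ → (s0, b, EZ)
  ε-move, top E: go to s1, push ε → (s1, b, Z)
  read b, top Z: go to s0, push EZ → (s0, ε, EZ)
  ε-move, top E: go to s1, push ε → (s1, ε, Z)
All input consumed; stack is Z, not empty, and no further ε-move applies.

Reject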